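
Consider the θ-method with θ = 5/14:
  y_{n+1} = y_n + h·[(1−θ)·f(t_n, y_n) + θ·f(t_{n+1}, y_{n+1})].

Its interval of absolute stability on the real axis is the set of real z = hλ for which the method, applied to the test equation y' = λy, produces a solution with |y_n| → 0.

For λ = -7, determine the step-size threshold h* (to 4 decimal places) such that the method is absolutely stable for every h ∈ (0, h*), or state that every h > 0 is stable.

(-7.0000,0); λ=-7 ⇒ h* = (7)/7 = 1.0000.

Test eqn y'=λy, z=hλ:
  y_{n+1} = y_n + z·[9/14·y_n + 5/14·y_{n+1}] ⇒ (1 − 5/14z)y_{n+1} = (1 + 9/14z)y_n
  R(z) = (1 + 9/14z)/(1 − 5/14z).

Find x<0 with |R(x)|<1.
x=-1.01: |R|=0.2577
R=−1: 1+9/14x = −1+5/14x ⇒ -2/7x=2 ⇒ x=2/(-2/7)=-7.0000
Confirm numerically:
  x=-4.399: |R|=0.71096 <1
  x=-3.646: |R|=0.58374 <1
  x=-3.631: |R|=0.58090 <1
  x=-3.567: |R|=0.56865 <1
  x=-7.259: |R|=1.02060 >1
  x=-7.150: |R|=1.01206 >1
Stable set (-7.0000, 0).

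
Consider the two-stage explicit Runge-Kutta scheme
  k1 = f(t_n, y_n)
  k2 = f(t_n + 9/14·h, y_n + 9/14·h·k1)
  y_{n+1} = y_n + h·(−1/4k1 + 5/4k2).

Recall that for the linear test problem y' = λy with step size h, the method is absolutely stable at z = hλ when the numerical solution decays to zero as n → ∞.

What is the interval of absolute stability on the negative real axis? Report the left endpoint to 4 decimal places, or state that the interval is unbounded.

z∈(-1.2444,0).

With y'=λy (z=hλ):
  k1=λy_n ⇒ h·k1=z·y_n;  k2=λ(1+9/14z)y_n ⇒ h·k2=z(1+9/14z)y_n
  y_{n+1}/y_n = 1 − 1/4z + 5/4z(1+9/14z) = 1 + z + 45/56z²
  R(z) = 1 + z + 45/56z².

Find x<0 with |R(x)|<1.
x=-1.06: |R|=0.8429
R=1: x+45/56x²=0 ⇒ x=−56/45=-1.2444; min R=1−1/(4·45/56)=0.6889>−1
Confirm numerically:
  x=-1.017: |R|=0.81413 <1
  x=-0.952: |R|=0.77628 <1
  x=-0.840: |R|=0.72700 <1
  x=-0.807: |R|=0.71633 <1
  x=-1.827: |R|=1.85526 >1
  x=-1.764: |R|=1.73647 >1
  x=-1.749: |R|=1.70913 >1
So |R|<1 on (-1.2444, 0).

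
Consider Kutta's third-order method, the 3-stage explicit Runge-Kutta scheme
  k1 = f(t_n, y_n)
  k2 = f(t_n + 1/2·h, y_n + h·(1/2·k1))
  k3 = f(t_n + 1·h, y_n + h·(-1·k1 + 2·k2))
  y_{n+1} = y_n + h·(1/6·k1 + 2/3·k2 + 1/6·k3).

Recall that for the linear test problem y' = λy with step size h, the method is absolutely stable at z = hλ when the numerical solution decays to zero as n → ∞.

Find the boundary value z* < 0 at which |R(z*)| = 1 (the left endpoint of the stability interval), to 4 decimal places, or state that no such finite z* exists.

left endpoint -2.5127.

Test eqn y'=λy, z=hλ:
  order 3, 3-stage ⇒ R(z)=1+z+z^2/2+z^3/6
  (e.g. R(-1.53)=0.04352, |R|=0.04352)

Solve |R(x)|<1 on ℝ⁻.
x=-1.53: |R|=0.0435
|R(-2.51)|=0.9955 |R(-2.18)|=0.5305 |R(-1.18)|=0.2424
Bisect:
  x_lo=-2.9354 |R|=1.8426  x_hi=-0.1070 |R|=0.8985
  mid=-1.52121 |R|=0.04913 →hi
  mid=-2.22831 |R|=0.58969 →hi
  mid=-2.58186 |R|=1.11730 →lo
  mid=-2.40508 |R|=0.83154 →hi
  mid=-2.49347 |R|=0.96859 →hi
  mid=-2.53766 |R|=1.04144 →lo
  mid=-2.51557 |R|=1.00464 →lo
  ...
  [-2.51280,-2.51263] ⇒ x*=-2.5127
Stable set (-2.5127, 0).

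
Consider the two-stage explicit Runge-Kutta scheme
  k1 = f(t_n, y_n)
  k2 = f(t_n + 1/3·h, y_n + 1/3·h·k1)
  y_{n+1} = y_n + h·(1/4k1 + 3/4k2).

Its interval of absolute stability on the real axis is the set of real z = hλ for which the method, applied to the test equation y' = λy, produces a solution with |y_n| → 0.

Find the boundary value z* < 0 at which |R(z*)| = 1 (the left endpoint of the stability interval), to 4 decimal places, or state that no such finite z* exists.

With y'=λy (z=hλ):
  k1=λy_n ⇒ h·k1=z·y_n;  k2=λ(1+1/3z)y_n ⇒ h·k2=z(1+1/3z)y_n
  y_{n+1}/y_n = 1 + 1/4z + 3/4z(1+1/3z) = 1 + z + 1/4z²
  so R(z) = 1 + z + 1/4z².

Boundary: |R(x)|=1, x<0.
x=-1.37: |R|=0.0992
R=1: x+1/4x²=0 ⇒ x=−4=-4.0000; min R=1−1/(4·1/4)=0.0000>−1
Confirm numerically:
  x=-3.714: |R|=0.73445 <1
  x=-3.442: |R|=0.51984 <1
  x=-2.049: |R|=0.00060 <1
  x=-4.067: |R|=1.06812 >1
  x=-4.023: |R|=1.02313 >1
Interval (-4.0000, 0).

z* = -4.0000.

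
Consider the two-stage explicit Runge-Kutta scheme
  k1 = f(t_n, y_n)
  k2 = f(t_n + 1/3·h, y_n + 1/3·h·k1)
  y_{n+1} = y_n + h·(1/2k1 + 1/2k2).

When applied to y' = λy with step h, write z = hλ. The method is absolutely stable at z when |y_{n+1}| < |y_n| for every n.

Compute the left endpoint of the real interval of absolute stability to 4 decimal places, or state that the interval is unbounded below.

left endpoint -6.0000.

On y'=λy, z=hλ:
  k1=λy_n ⇒ h·k1=z·y_n;  k2=λ(1+1/3z)y_n ⇒ h·k2=z(1+1/3z)y_n
  y_{n+1}/y_n = 1 + 1/2z + 1/2z(1+1/3z) = 1 + z + 1/6z²
  so R(z) = 1 + z + 1/6z².

Boundary: |R(x)|=1, x<0.
x=-0.93: |R|=0.2141
R=1: x+1/6x²=0 ⇒ x=−6=-6.0000; min R=1−1/(4·1/6)=-0.5000>−1
Confirm numerically:
  x=-5.857: |R|=0.86041 <1
  x=-5.020: |R|=0.18007 <1
  x=-4.875: |R|=0.08594 <1
  x=-4.122: |R|=0.29019 <1
  x=-6.483: |R|=1.52188 >1
  x=-6.443: |R|=1.47571 >1
  x=-6.371: |R|=1.39394 >1
So |R|<1 on (-6.0000, 0).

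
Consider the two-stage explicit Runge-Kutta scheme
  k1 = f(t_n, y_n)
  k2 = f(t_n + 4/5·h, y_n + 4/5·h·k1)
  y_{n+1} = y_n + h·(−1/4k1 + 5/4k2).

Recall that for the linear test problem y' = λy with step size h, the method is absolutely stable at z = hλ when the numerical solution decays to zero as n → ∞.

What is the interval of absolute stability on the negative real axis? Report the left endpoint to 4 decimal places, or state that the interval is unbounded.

(-1.0000, 0).

Set f=λy, z=hλ:
  k1=λy_n ⇒ h·k1=z·y_n;  k2=λ(1+4/5z)y_n ⇒ h·k2=z(1+4/5z)y_n
  y_{n+1}/y_n = 1 − 1/4z + 5/4z(1+4/5z) = 1 + z + z²
  Hence R(z) = 1 + z + z².

Need |R(x)|<1, x<0.
x=-1.22: |R|=1.2684
R=1: x+1x²=0 ⇒ x=−1=-1.0000; min R=1−1/(4·1)=0.7500>−1
Confirm numerically:
  x=-0.829: |R|=0.85824 <1
  x=-0.616: |R|=0.76346 <1
  x=-0.575: |R|=0.75562 <1
  x=-0.534: |R|=0.75116 <1
  x=-1.541: |R|=1.83368 >1
  x=-1.319: |R|=1.42076 >1
So |R|<1 on (-1.0000, 0).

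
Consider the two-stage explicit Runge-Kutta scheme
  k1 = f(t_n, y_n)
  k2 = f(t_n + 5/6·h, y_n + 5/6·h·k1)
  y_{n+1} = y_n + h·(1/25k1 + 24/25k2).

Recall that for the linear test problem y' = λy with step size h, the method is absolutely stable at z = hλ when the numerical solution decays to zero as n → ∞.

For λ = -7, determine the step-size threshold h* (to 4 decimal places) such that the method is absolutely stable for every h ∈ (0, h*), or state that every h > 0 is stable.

On y'=λy, z=hλ:
  k1=λy_n ⇒ h·k1=z·y_n;  k2=λ(1+5/6z)y_n ⇒ h·k2=z(1+5/6z)y_n
  y_{n+1}/y_n = 1 + 1/25z + 24/25z(1+5/6z) = 1 + z + 4/5z²
  ⇒ R(z) = 1 + z + 4/5z².

Solve |R(x)|<1 on ℝ⁻.
x=-0.64: |R|=0.6877
R=1: x+4/5x²=0 ⇒ x=−5/4=-1.2500; min R=1−1/(4·4/5)=0.6875>−1
Confirm numerically:
  x=-1.162: |R|=0.91820 <1
  x=-0.881: |R|=0.73993 <1
  x=-0.819: |R|=0.71761 <1
  x=-1.815: |R|=1.82038 >1
  x=-1.485: |R|=1.27918 >1
  x=-1.304: |R|=1.05633 >1
Stable set (-1.2500, 0).

(-1.2500,0); λ=-7 ⇒ h* = (5/4)/7 = 0.1786.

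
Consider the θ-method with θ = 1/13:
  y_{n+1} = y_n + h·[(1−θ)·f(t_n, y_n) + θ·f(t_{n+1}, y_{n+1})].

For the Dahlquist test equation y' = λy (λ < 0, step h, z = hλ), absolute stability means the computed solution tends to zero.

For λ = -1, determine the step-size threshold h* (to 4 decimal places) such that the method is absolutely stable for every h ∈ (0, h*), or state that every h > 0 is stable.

(-2.3636,0); λ=-1 ⇒ h* = (26/11)/1 = 2.3636.

Set f=λy, z=hλ:
  y_{n+1} = y_n + z·[12/13·y_n + 1/13·y_{n+1}] ⇒ (1 − 1/13z)y_{n+1} = (1 + 12/13z)y_n
  Hence R(z) = (1 + 12/13z)/(1 − 1/13z).

Solve |R(x)|<1 on ℝ⁻.
x=-1.28: |R|=0.1653
R=−1: 1+12/13x = −1+1/13x ⇒ -11/13x=2 ⇒ x=2/(-11/13)=-2.3636
Confirm numerically:
  x=-2.035: |R|=0.75956 <1
  x=-1.991: |R|=0.72657 <1
  x=-1.540: |R|=0.37689 <1
  x=-1.298: |R|=0.18017 <1
  x=-2.783: |R|=1.29228 >1
  x=-2.609: |R|=1.17291 >1
  x=-2.452: |R|=1.06290 >1
So |R|<1 on (-2.3636, 0).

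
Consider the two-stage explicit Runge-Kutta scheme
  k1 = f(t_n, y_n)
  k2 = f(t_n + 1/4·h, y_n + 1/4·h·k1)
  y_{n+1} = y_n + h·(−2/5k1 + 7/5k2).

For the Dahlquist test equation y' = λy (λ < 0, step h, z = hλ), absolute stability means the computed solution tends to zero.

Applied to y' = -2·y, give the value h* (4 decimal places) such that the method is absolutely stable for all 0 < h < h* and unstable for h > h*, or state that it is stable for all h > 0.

(-2.8571,0); λ=-2 ⇒ h* = (20/7)/2 = 1.4286.

Test eqn y'=λy, z=hλ:
  k1=λy_n ⇒ h·k1=z·y_n;  k2=λ(1+1/4z)y_n ⇒ h·k2=z(1+1/4z)y_n
  y_{n+1}/y_n = 1 − 2/5z + 7/5z(1+1/4z) = 1 + z + 7/20z²
  ⇒ R(z) = 1 + z + 7/20z².

Boundary: |R(x)|=1, x<0.
x=-1.49: |R|=0.2870
R=1: x+7/20x²=0 ⇒ x=−20/7=-2.8571; min R=1−1/(4·7/20)=0.2857>−1
Confirm numerically:
  x=-2.576: |R|=0.74652 <1
  x=-1.245: |R|=0.29751 <1
  x=-1.174: |R|=0.30840 <1
  x=-3.394: |R|=1.63773 >1
  x=-3.392: |R|=1.63498 >1
  x=-3.273: |R|=1.47639 >1
Interval (-2.8571, 0).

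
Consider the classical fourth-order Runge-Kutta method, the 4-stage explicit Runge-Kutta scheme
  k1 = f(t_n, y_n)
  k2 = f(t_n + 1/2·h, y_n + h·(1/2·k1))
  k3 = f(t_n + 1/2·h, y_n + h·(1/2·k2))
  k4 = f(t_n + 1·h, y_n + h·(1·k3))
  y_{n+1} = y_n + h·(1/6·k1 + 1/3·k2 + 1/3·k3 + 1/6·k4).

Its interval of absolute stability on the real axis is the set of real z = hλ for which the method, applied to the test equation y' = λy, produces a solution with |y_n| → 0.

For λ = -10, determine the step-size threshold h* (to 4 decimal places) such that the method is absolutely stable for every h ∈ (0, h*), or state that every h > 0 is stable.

On y'=λy, z=hλ:
  order 4, 4-stage ⇒ R(z)=1+z+z^2/2+z^3/6+z^4/24
  (e.g. R(-0.52)=0.59481, |R|=0.59481)

Need |R(x)|<1, x<0.
x=-0.52: |R|=0.5948
|R(-1.59)|=0.2704 |R(-0.67)|=0.5127 |R(-0.52)|=0.5948
Bisect:
  x_lo=-3.3989 |R|=2.3938  x_hi=-0.3690 |R|=0.6915
  mid=-1.88391 |R|=0.30112 →hi
  mid=-2.64139 |R|=0.80385 →hi
  mid=-3.02013 |R|=1.41578 →lo
  mid=-2.83076 |R|=1.07075 →lo
  mid=-2.73608 |R|=0.92830 →hi
  mid=-2.78342 |R|=0.99718 →hi
  mid=-2.80709 |R|=1.03336 →lo
  mid=-2.79526 |R|=1.01512 →lo
  ...
  [-2.78545,-2.78527] ⇒ x*=-2.7853
So |R|<1 on (-2.7853, 0).

(-2.7853,0); λ=-10 ⇒ h* = 0.2785.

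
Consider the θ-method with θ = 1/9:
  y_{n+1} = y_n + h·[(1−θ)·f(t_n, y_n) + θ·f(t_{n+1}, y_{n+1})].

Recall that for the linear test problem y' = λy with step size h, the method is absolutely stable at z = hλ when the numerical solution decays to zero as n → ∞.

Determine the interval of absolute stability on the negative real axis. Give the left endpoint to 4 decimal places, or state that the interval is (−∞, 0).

Test eqn y'=λy, z=hλ:
  y_{n+1} = y_n + z·[8/9·y_n + 1/9·y_{n+1}] ⇒ (1 − 1/9z)y_{n+1} = (1 + 8/9z)y_n
  so R(z) = (1 + 8/9z)/(1 − 1/9z).

Solve |R(x)|<1 on ℝ⁻.
x=-1.79: |R|=0.4930
R=−1: 1+8/9x = −1+1/9x ⇒ -7/9x=2 ⇒ x=2/(-7/9)=-2.5714
Confirm numerically:
  x=-2.019: |R|=0.64906 <1
  x=-1.936: |R|=0.59327 <1
  x=-1.552: |R|=0.32373 <1
  x=-1.401: |R|=0.21229 <1
  x=-2.650: |R|=1.04721 >1
  x=-2.643: |R|=1.04303 >1
  x=-2.593: |R|=1.01303 >1
Stable set (-2.5714, 0).

z∈(-2.5714,0).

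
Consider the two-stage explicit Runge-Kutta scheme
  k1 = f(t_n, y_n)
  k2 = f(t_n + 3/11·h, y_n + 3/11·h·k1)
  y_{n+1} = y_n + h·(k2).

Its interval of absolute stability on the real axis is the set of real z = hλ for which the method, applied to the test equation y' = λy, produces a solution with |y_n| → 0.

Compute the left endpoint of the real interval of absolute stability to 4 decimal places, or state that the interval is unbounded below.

Test eqn y'=λy, z=hλ:
  k1=λy_n ⇒ h·k1=z·y_n;  k2=λ(1+3/11z)y_n ⇒ h·k2=z(1+3/11z)y_n
  y_{n+1}/y_n = 1 + z(1+3/11z) = 1 + z + 3/11z²
  R(z) = 1 + z + 3/11z².

Find x<0 with |R(x)|<1.
x=-0.56: |R|=0.5255
R=1: x+3/11x²=0 ⇒ x=−11/3=-3.6667; min R=1−1/(4·3/11)=0.0833>−1
Confirm numerically:
  x=-3.512: |R|=0.85186 <1
  x=-3.246: |R|=0.62760 <1
  x=-2.441: |R|=0.18404 <1
  x=-1.920: |R|=0.08538 <1
  x=-3.898: |R|=1.24593 >1
  x=-3.713: |R|=1.04692 >1
Stable set (-3.6667, 0).

left endpoint -3.6667.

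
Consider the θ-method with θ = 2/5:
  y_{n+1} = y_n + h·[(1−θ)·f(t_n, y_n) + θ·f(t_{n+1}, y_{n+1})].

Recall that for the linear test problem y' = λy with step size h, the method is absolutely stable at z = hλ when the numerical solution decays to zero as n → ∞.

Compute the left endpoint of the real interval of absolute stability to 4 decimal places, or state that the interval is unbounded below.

With y'=λy (z=hλ):
  y_{n+1} = y_n + z·[3/5·y_n + 2/5·y_{n+1}] ⇒ (1 − 2/5z)y_{n+1} = (1 + 3/5z)y_n
  so R(z) = (1 + 3/5z)/(1 − 2/5z).

Need |R(x)|<1, x<0.
x=-1.21: |R|=0.1846
R=−1: 1+3/5x = −1+2/5x ⇒ -1/5x=2 ⇒ x=2/(-1/5)=-10.0000
Confirm numerically:
  x=-8.195: |R|=0.91561 <1
  x=-7.019: |R|=0.84342 <1
  x=-5.882: |R|=0.75435 <1
  x=-5.087: |R|=0.67622 <1
  x=-10.242: |R|=1.00950 >1
  x=-10.228: |R|=1.00896 >1
  x=-10.109: |R|=1.00432 >1
Interval (-10.0000, 0).

z* = -10.0000.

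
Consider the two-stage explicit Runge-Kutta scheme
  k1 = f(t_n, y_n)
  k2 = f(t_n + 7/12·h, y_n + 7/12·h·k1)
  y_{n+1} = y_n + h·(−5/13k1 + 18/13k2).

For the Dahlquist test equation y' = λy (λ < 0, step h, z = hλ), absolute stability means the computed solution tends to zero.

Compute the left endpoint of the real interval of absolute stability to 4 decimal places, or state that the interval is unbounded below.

On y'=λy, z=hλ:
  k1=λy_n ⇒ h·k1=z·y_n;  k2=λ(1+7/12z)y_n ⇒ h·k2=z(1+7/12z)y_n
  y_{n+1}/y_n = 1 − 5/13z + 18/13z(1+7/12z) = 1 + z + 21/26z²
  so R(z) = 1 + z + 21/26z².

Boundary: |R(x)|=1, x<0.
x=-0.47: |R|=0.7084
R=1: x+21/26x²=0 ⇒ x=−26/21=-1.2381; min R=1−1/(4·21/26)=0.6905>−1
Confirm numerically:
  x=-1.138: |R|=0.90800 <1
  x=-1.061: |R|=0.84824 <1
  x=-0.547: |R|=0.69467 <1
  x=-0.529: |R|=0.69703 <1
  x=-1.661: |R|=1.56736 >1
  x=-1.646: |R|=1.54229 >1
  x=-1.602: |R|=1.47086 >1
Interval (-1.2381, 0).

left endpoint -1.2381.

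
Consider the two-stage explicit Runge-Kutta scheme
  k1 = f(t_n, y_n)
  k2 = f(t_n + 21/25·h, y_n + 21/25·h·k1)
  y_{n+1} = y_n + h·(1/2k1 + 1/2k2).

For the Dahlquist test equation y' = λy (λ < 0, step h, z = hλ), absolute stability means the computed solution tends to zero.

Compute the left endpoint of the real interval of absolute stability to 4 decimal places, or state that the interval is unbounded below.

z* = -2.3810.

Set f=λy, z=hλ:
  k1=λy_n ⇒ h·k1=z·y_n;  k2=λ(1+21/25z)y_n ⇒ h·k2=z(1+21/25z)y_n
  y_{n+1}/y_n = 1 + 1/2z + 1/2z(1+21/25z) = 1 + z + 21/50z²
  R(z) = 1 + z + 21/50z².

Need |R(x)|<1, x<0.
x=-0.88: |R|=0.4452
R=1: x+21/50x²=0 ⇒ x=−50/21=-2.3810; min R=1−1/(4·21/50)=0.4048>−1
Confirm numerically:
  x=-2.063: |R|=0.72451 <1
  x=-1.556: |R|=0.46088 <1
  x=-1.403: |R|=0.42373 <1
  x=-1.053: |R|=0.41270 <1
  x=-2.839: |R|=1.54617 >1
  x=-2.778: |R|=1.46326 >1
  x=-2.746: |R|=1.42102 >1
Interval (-2.3810, 0).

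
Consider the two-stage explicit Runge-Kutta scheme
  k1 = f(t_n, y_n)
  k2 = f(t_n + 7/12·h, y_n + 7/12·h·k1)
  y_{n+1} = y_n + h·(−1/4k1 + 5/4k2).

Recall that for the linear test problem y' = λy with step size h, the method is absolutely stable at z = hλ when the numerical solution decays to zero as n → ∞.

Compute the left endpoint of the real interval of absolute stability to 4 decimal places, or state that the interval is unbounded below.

left endpoint -1.3714.

With y'=λy (z=hλ):
  k1=λy_n ⇒ h·k1=z·y_n;  k2=λ(1+7/12z)y_n ⇒ h·k2=z(1+7/12z)y_n
  y_{n+1}/y_n = 1 − 1/4z + 5/4z(1+7/12z) = 1 + z + 35/48z²
  ⇒ R(z) = 1 + z + 35/48z².

Solve |R(x)|<1 on ℝ⁻.
x=-0.45: |R|=0.6977
R=1: x+35/48x²=0 ⇒ x=−48/35=-1.3714; min R=1−1/(4·35/48)=0.6571>−1
Confirm numerically:
  x=-1.160: |R|=0.82117 <1
  x=-0.809: |R|=0.66823 <1
  x=-0.647: |R|=0.65824 <1
  x=-1.650: |R|=1.33516 >1
  x=-1.467: |R|=1.10223 >1
Stable set (-1.3714, 0).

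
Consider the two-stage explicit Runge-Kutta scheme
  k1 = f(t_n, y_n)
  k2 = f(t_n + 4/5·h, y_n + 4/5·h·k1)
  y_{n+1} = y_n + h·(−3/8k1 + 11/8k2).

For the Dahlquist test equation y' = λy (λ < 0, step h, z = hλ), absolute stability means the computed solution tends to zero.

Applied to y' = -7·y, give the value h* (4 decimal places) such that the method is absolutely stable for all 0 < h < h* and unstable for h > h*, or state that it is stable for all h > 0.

With y'=λy (z=hλ):
  k1=λy_n ⇒ h·k1=z·y_n;  k2=λ(1+4/5z)y_n ⇒ h·k2=z(1+4/5z)y_n
  y_{n+1}/y_n = 1 − 3/8z + 11/8z(1+4/5z) = 1 + z + 11/10z²
  so R(z) = 1 + z + 11/10z².

Boundary: |R(x)|=1, x<0.
x=-1.33: |R|=1.6158
R=1: x+11/10x²=0 ⇒ x=−10/11=-0.9091; min R=1−1/(4·11/10)=0.7727>−1
Confirm numerically:
  x=-0.587: |R|=0.79203 <1
  x=-0.531: |R|=0.77916 <1
  x=-0.466: |R|=0.77287 <1
  x=-0.425: |R|=0.77369 <1
  x=-1.140: |R|=1.28956 >1
  x=-1.119: |R|=1.25838 >1
Stable set (-0.9091, 0).

(-0.9091,0); λ=-7 ⇒ h* = (10/11)/7 = 0.1299.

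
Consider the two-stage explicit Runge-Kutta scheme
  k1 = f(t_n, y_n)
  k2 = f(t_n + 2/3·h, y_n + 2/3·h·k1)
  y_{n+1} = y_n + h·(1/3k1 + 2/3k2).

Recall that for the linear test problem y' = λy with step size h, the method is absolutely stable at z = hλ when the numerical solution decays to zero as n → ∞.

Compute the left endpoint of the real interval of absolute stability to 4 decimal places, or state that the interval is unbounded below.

Test eqn y'=λy, z=hλ:
  k1=λy_n ⇒ h·k1=z·y_n;  k2=λ(1+2/3z)y_n ⇒ h·k2=z(1+2/3z)y_n
  y_{n+1}/y_n = 1 + 1/3z + 2/3z(1+2/3z) = 1 + z + 4/9z²
  R(z) = 1 + z + 4/9z².

Solve |R(x)|<1 on ℝ⁻.
x=-1.78: |R|=0.6282
R=1: x+4/9x²=0 ⇒ x=−9/4=-2.2500; min R=1−1/(4·4/9)=0.4375>−1
Confirm numerically:
  x=-2.119: |R|=0.87663 <1
  x=-1.869: |R|=0.68352 <1
  x=-1.540: |R|=0.51404 <1
  x=-0.992: |R|=0.44536 <1
  x=-2.459: |R|=1.22841 >1
  x=-2.427: |R|=1.19092 >1
So |R|<1 on (-2.2500, 0).

left endpoint -2.2500.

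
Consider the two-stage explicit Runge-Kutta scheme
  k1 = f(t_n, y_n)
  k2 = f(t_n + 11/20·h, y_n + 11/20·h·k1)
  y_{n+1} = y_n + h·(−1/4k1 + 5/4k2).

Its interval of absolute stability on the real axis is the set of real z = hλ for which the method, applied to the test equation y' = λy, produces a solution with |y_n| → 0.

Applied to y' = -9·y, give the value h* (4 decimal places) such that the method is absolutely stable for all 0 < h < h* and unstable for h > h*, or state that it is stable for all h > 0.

On y'=λy, z=hλ:
  k1=λy_n ⇒ h·k1=z·y_n;  k2=λ(1+11/20z)y_n ⇒ h·k2=z(1+11/20z)y_n
  y_{n+1}/y_n = 1 − 1/4z + 5/4z(1+11/20z) = 1 + z + 11/16z²
  ⇒ R(z) = 1 + z + 11/16z².

Boundary: |R(x)|=1, x<0.
x=-1.17: |R|=0.7711
R=1: x+11/16x²=0 ⇒ x=−16/11=-1.4545; min R=1−1/(4·11/16)=0.6364>−1
Confirm numerically:
  x=-1.109: |R|=0.73654 <1
  x=-1.026: |R|=0.69771 <1
  x=-0.869: |R|=0.65017 <1
  x=-0.640: |R|=0.64160 <1
  x=-1.867: |R|=1.52941 >1
  x=-1.722: |R|=1.31663 >1
Interval (-1.4545, 0).

(-1.4545,0); λ=-9 ⇒ h* = (16/11)/9 = 0.1616.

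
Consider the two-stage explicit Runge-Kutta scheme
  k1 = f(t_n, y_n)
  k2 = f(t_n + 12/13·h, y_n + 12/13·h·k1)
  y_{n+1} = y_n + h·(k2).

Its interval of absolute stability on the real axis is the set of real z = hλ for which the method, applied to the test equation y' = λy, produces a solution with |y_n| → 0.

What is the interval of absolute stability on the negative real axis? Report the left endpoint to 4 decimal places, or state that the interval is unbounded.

(-1.0833, 0).

Set f=λy, z=hλ:
  k1=λy_n ⇒ h·k1=z·y_n;  k2=λ(1+12/13z)y_n ⇒ h·k2=z(1+12/13z)y_n
  y_{n+1}/y_n = 1 + z(1+12/13z) = 1 + z + 12/13z²
  Hence R(z) = 1 + z + 12/13z².

Boundary: |R(x)|=1, x<0.
x=-1.4: |R|=1.4092
R=1: x+12/13x²=0 ⇒ x=−13/12=-1.0833; min R=1−1/(4·12/13)=0.7292>−1
Confirm numerically:
  x=-0.955: |R|=0.88687 <1
  x=-0.952: |R|=0.88459 <1
  x=-0.691: |R|=0.74975 <1
  x=-1.566: |R|=1.69771 >1
  x=-1.524: |R|=1.61992 >1
  x=-1.261: |R|=1.20680 >1
Stable set (-1.0833, 0).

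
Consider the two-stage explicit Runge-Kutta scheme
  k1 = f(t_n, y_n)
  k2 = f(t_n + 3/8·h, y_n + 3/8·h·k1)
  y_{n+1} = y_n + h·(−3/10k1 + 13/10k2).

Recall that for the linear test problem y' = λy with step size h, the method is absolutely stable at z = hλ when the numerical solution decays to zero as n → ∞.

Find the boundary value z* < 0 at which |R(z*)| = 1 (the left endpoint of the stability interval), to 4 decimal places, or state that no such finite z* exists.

On y'=λy, z=hλ:
  k1=λy_n ⇒ h·k1=z·y_n;  k2=λ(1+3/8z)y_n ⇒ h·k2=z(1+3/8z)y_n
  y_{n+1}/y_n = 1 − 3/10z + 13/10z(1+3/8z) = 1 + z + 39/80z²
  R(z) = 1 + z + 39/80z².

Need |R(x)|<1, x<0.
x=-1.01: |R|=0.4873
R=1: x+39/80x²=0 ⇒ x=−80/39=-2.0513; min R=1−1/(4·39/80)=0.4872>−1
Confirm numerically:
  x=-1.689: |R|=0.70170 <1
  x=-1.408: |R|=0.55845 <1
  x=-1.034: |R|=0.48721 <1
  x=-2.642: |R|=1.76083 >1
  x=-2.406: |R|=1.41606 >1
  x=-2.248: |R|=1.21558 >1
Interval (-2.0513, 0).

left endpoint -2.0513.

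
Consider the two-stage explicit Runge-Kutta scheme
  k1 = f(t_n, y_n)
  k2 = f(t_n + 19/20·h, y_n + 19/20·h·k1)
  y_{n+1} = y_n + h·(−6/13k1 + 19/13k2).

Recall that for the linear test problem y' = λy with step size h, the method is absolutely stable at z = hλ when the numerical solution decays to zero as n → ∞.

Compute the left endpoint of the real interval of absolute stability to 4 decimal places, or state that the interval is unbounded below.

Test eqn y'=λy, z=hλ:
  k1=λy_n ⇒ h·k1=z·y_n;  k2=λ(1+19/20z)y_n ⇒ h·k2=z(1+19/20z)y_n
  y_{n+1}/y_n = 1 − 6/13z + 19/13z(1+19/20z) = 1 + z + 361/260z²
  Hence R(z) = 1 + z + 361/260z².

Need |R(x)|<1, x<0.
x=-0.42: |R|=0.8249
R=1: x+361/260x²=0 ⇒ x=−260/361=-0.7202; min R=1−1/(4·361/260)=0.8199>−1
Confirm numerically:
  x=-0.543: |R|=0.86639 <1
  x=-0.427: |R|=0.82616 <1
  x=-0.401: |R|=0.82227 <1
  x=-0.368: |R|=0.82003 <1
  x=-1.269: |R|=1.96692 >1
  x=-1.100: |R|=1.58004 >1
Interval (-0.7202, 0).

left endpoint -0.7202.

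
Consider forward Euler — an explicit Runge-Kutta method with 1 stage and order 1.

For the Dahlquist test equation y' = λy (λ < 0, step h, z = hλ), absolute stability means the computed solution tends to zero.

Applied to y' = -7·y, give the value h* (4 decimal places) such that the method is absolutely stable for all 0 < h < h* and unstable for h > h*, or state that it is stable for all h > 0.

With y'=λy (z=hλ):
  order 1, 1-stage ⇒ R(z)=1+z
  (e.g. R(-1.37)=-0.37000, |R|=0.37000)

Need |R(x)|<1, x<0.
x=-1.37: |R|=0.3700
|R(-1.7)|=0.7000 |R(-1.28)|=0.2800 |R(-0.8)|=0.2000
Bisect:
  x_lo=-2.7642 |R|=1.7642  x_hi=-0.2841 |R|=0.7159
  mid=-1.52414 |R|=0.52414 →hi
  mid=-2.14416 |R|=1.14416 →lo
  mid=-1.83415 |R|=0.83415 →hi
  mid=-1.98916 |R|=0.98916 →hi
  mid=-2.06666 |R|=1.06666 →lo
  mid=-2.02791 |R|=1.02791 →lo
  mid=-2.00853 |R|=1.00853 →lo
  ...
  [-2.00006,-1.99991] ⇒ x*=-2.0000
So |R|<1 on (-2.0000, 0).

(-2.0000,0); λ=-7 ⇒ h* = 0.2857.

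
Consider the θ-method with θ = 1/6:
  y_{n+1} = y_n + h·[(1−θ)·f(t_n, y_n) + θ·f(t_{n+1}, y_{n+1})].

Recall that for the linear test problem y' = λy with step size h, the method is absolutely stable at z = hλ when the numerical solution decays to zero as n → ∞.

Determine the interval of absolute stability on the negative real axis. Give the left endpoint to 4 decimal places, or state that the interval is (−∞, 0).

z∈(-3.0000,0).

Set f=λy, z=hλ:
  y_{n+1} = y_n + z·[5/6·y_n + 1/6·y_{n+1}] ⇒ (1 − 1/6z)y_{n+1} = (1 + 5/6z)y_n
  R(z) = (1 + 5/6z)/(1 − 1/6z).

Find x<0 with |R(x)|<1.
x=-0.7: |R|=0.3731
R=−1: 1+5/6x = −1+1/6x ⇒ -2/3x=2 ⇒ x=2/(-2/3)=-3.0000
Confirm numerically:
  x=-2.637: |R|=0.83189 <1
  x=-2.327: |R|=0.67671 <1
  x=-1.812: |R|=0.39171 <1
  x=-1.471: |R|=0.18137 <1
  x=-3.454: |R|=1.19209 >1
  x=-3.286: |R|=1.12320 >1
  x=-3.075: |R|=1.03306 >1
Stable set (-3.0000, 0).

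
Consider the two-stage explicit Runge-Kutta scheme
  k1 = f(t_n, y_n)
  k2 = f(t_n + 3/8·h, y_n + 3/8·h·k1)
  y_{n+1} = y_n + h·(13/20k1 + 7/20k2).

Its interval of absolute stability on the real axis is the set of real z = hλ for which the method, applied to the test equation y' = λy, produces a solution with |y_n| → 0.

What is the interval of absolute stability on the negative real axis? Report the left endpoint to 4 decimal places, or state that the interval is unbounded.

On y'=λy, z=hλ:
  k1=λy_n ⇒ h·k1=z·y_n;  k2=λ(1+3/8z)y_n ⇒ h·k2=z(1+3/8z)y_n
  y_{n+1}/y_n = 1 + 13/20z + 7/20z(1+3/8z) = 1 + z + 21/160z²
  ⇒ R(z) = 1 + z + 21/160z².

Boundary: |R(x)|=1, x<0.
x=-1.59: |R|=0.2582
R=1: x+21/160x²=0 ⇒ x=−160/21=-7.6190; min R=1−1/(4·21/160)=-0.9048>−1
Confirm numerically:
  x=-7.442: |R|=0.82707 <1
  x=-5.254: |R|=0.63091 <1
  x=-3.077: |R|=0.83433 <1
  x=-7.832: |R|=1.21890 >1
  x=-7.820: |R|=1.20625 >1
  x=-7.739: |R|=1.12184 >1
So |R|<1 on (-7.6190, 0).

z∈(-7.6190,0).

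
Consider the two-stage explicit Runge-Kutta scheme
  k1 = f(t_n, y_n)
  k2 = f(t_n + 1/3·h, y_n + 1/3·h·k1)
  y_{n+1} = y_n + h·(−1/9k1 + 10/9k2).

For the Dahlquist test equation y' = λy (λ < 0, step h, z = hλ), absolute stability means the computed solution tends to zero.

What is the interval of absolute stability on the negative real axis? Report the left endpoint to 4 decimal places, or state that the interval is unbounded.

z∈(-2.7000,0).

With y'=λy (z=hλ):
  k1=λy_n ⇒ h·k1=z·y_n;  k2=λ(1+1/3z)y_n ⇒ h·k2=z(1+1/3z)y_n
  y_{n+1}/y_n = 1 − 1/9z + 10/9z(1+1/3z) = 1 + z + 10/27z²
  Hence R(z) = 1 + z + 10/27z².

Find x<0 with |R(x)|<1.
x=-1.46: |R|=0.3295
R=1: x+10/27x²=0 ⇒ x=−27/10=-2.7000; min R=1−1/(4·10/27)=0.3250>−1
Confirm numerically:
  x=-2.411: |R|=0.74193 <1
  x=-1.970: |R|=0.46737 <1
  x=-1.781: |R|=0.39380 <1
  x=-1.289: |R|=0.32638 <1
  x=-3.249: |R|=1.66063 >1
  x=-3.170: |R|=1.55181 >1
  x=-2.882: |R|=1.19427 >1
Stable set (-2.7000, 0).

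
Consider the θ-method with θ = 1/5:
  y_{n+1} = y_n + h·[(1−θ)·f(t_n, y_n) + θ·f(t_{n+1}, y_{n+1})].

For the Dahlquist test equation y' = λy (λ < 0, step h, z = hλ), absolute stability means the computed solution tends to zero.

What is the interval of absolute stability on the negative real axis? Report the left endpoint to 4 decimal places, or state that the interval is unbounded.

z∈(-3.3333,0).

With y'=λy (z=hλ):
  y_{n+1} = y_n + z·[4/5·y_n + 1/5·y_{n+1}] ⇒ (1 − 1/5z)y_{n+1} = (1 + 4/5z)y_n
  ⇒ R(z) = (1 + 4/5z)/(1 − 1/5z).

Need |R(x)|<1, x<0.
x=-1.69: |R|=0.2631
R=−1: 1+4/5x = −1+1/5x ⇒ -3/5x=2 ⇒ x=2/(-3/5)=-3.3333
Confirm numerically:
  x=-3.048: |R|=0.89364 <1
  x=-2.971: |R|=0.86363 <1
  x=-2.701: |R|=0.75367 <1
  x=-1.567: |R|=0.19309 <1
  x=-3.786: |R|=1.15456 >1
  x=-3.742: |R|=1.14024 >1
Interval (-3.3333, 0).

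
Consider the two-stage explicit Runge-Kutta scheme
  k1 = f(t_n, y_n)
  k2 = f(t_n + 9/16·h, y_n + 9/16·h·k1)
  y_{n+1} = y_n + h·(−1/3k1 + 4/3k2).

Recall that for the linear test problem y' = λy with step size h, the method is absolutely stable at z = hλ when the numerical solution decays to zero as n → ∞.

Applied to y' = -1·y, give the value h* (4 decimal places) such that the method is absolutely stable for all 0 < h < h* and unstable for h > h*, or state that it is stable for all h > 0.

On y'=λy, z=hλ:
  k1=λy_n ⇒ h·k1=z·y_n;  k2=λ(1+9/16z)y_n ⇒ h·k2=z(1+9/16z)y_n
  y_{n+1}/y_n = 1 − 1/3z + 4/3z(1+9/16z) = 1 + z + 3/4z²
  Hence R(z) = 1 + z + 3/4z².

Boundary: |R(x)|=1, x<0.
x=-1.79: |R|=1.6131
R=1: x+3/4x²=0 ⇒ x=−4/3=-1.3333; min R=1−1/(4·3/4)=0.6667>−1
Confirm numerically:
  x=-0.866: |R|=0.69647 <1
  x=-0.755: |R|=0.67252 <1
  x=-0.633: |R|=0.66752 <1
  x=-1.877: |R|=1.76535 >1
  x=-1.606: |R|=1.32843 >1
  x=-1.600: |R|=1.32000 >1
Interval (-1.3333, 0).

(-1.3333,0); λ=-1 ⇒ h* = (4/3)/1 = 1.3333.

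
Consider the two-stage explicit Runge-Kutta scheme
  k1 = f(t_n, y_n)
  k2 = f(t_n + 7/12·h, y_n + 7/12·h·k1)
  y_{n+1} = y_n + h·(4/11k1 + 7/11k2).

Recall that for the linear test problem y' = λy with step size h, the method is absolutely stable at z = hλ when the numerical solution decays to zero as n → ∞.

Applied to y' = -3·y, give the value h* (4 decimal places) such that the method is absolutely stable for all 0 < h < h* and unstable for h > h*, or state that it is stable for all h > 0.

With y'=λy (z=hλ):
  k1=λy_n ⇒ h·k1=z·y_n;  k2=λ(1+7/12z)y_n ⇒ h·k2=z(1+7/12z)y_n
  y_{n+1}/y_n = 1 + 4/11z + 7/11z(1+7/12z) = 1 + z + 49/132z²
  ⇒ R(z) = 1 + z + 49/132z².

Boundary: |R(x)|=1, x<0.
x=-0.68: |R|=0.4916
R=1: x+49/132x²=0 ⇒ x=−132/49=-2.6939; min R=1−1/(4·49/132)=0.3265>−1
Confirm numerically:
  x=-2.482: |R|=0.80479 <1
  x=-1.849: |R|=0.42010 <1
  x=-1.802: |R|=0.40340 <1
  x=-1.540: |R|=0.34037 <1
  x=-3.079: |R|=1.44018 >1
  x=-2.860: |R|=1.17637 >1
So |R|<1 on (-2.6939, 0).

(-2.6939,0); λ=-3 ⇒ h* = (132/49)/3 = 0.8980.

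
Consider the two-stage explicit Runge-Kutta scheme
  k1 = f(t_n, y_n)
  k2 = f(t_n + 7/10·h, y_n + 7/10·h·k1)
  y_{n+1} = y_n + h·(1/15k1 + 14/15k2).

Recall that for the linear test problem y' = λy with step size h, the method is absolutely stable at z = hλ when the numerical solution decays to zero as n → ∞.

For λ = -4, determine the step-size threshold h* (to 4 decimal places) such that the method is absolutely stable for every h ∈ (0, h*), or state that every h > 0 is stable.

With y'=λy (z=hλ):
  k1=λy_n ⇒ h·k1=z·y_n;  k2=λ(1+7/10z)y_n ⇒ h·k2=z(1+7/10z)y_n
  y_{n+1}/y_n = 1 + 1/15z + 14/15z(1+7/10z) = 1 + z + 49/75z²
  so R(z) = 1 + z + 49/75z².

Find x<0 with |R(x)|<1.
x=-1.24: |R|=0.7646
R=1: x+49/75x²=0 ⇒ x=−75/49=-1.5306; min R=1−1/(4·49/75)=0.6173>−1
Confirm numerically:
  x=-1.087: |R|=0.68496 <1
  x=-0.909: |R|=0.63084 <1
  x=-0.678: |R|=0.62233 <1
  x=-1.782: |R|=1.29268 >1
  x=-1.748: |R|=1.24826 >1
Stable set (-1.5306, 0).

(-1.5306,0); λ=-4 ⇒ h* = (75/49)/4 = 0.3827.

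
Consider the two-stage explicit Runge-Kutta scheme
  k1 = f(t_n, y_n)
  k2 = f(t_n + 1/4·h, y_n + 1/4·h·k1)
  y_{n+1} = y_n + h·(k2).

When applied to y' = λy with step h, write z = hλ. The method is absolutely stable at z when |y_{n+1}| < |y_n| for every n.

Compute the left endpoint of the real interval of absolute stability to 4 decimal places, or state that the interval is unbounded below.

On y'=λy, z=hλ:
  k1=λy_n ⇒ h·k1=z·y_n;  k2=λ(1+1/4z)y_n ⇒ h·k2=z(1+1/4z)y_n
  y_{n+1}/y_n = 1 + z(1+1/4z) = 1 + z + 1/4z²
  so R(z) = 1 + z + 1/4z².

Need |R(x)|<1, x<0.
x=-1.75: |R|=0.0156
R=1: x+1/4x²=0 ⇒ x=−4=-4.0000; min R=1−1/(4·1/4)=0.0000>−1
Confirm numerically:
  x=-2.702: |R|=0.12320 <1
  x=-2.488: |R|=0.05954 <1
  x=-2.069: |R|=0.00119 <1
  x=-2.028: |R|=0.00020 <1
  x=-4.539: |R|=1.61163 >1
  x=-4.427: |R|=1.47258 >1
Stable set (-4.0000, 0).

left endpoint -4.0000.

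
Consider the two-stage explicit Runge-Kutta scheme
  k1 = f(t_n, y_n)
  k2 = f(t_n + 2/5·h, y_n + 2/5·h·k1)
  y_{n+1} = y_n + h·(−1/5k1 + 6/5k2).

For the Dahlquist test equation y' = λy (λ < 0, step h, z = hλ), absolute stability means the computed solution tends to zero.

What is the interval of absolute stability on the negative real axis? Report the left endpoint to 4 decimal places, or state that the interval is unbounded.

(-2.0833, 0).

On y'=λy, z=hλ:
  k1=λy_n ⇒ h·k1=z·y_n;  k2=λ(1+2/5z)y_n ⇒ h·k2=z(1+2/5z)y_n
  y_{n+1}/y_n = 1 − 1/5z + 6/5z(1+2/5z) = 1 + z + 12/25z²
  R(z) = 1 + z + 12/25z².

Need |R(x)|<1, x<0.
x=-1.5: |R|=0.5800
R=1: x+12/25x²=0 ⇒ x=−25/12=-2.0833; min R=1−1/(4·12/25)=0.4792>−1
Confirm numerically:
  x=-1.761: |R|=0.72754 <1
  x=-1.346: |R|=0.52362 <1
  x=-1.192: |R|=0.49001 <1
  x=-2.529: |R|=1.54100 >1
  x=-2.198: |R|=1.12098 >1
Stable set (-2.0833, 0).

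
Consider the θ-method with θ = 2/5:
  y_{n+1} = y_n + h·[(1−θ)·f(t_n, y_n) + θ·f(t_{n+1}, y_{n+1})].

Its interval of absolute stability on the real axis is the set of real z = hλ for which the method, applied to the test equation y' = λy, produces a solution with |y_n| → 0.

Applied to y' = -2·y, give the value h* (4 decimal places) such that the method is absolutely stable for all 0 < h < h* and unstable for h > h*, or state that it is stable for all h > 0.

With y'=λy (z=hλ):
  y_{n+1} = y_n + z·[3/5·y_n + 2/5·y_{n+1}] ⇒ (1 − 2/5z)y_{n+1} = (1 + 3/5z)y_n
  Hence R(z) = (1 + 3/5z)/(1 − 2/5z).

Boundary: |R(x)|=1, x<0.
x=-1.41: |R|=0.0985
R=−1: 1+3/5x = −1+2/5x ⇒ -1/5x=2 ⇒ x=2/(-1/5)=-10.0000
Confirm numerically:
  x=-7.080: |R|=0.84760 <1
  x=-5.907: |R|=0.75657 <1
  x=-5.510: |R|=0.71973 <1
  x=-10.343: |R|=1.01335 >1
  x=-10.089: |R|=1.00353 >1
  x=-10.067: |R|=1.00267 >1
Stable set (-10.0000, 0).

(-10.0000,0); λ=-2 ⇒ h* = (10)/2 = 5.0000.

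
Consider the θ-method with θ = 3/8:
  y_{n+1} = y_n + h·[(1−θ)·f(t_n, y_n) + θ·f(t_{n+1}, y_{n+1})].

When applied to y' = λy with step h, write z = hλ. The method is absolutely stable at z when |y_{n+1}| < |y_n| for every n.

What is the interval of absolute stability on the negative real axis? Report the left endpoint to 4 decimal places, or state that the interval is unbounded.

z∈(-8.0000,0).

With y'=λy (z=hλ):
  y_{n+1} = y_n + z·[5/8·y_n + 3/8·y_{n+1}] ⇒ (1 − 3/8z)y_{n+1} = (1 + 5/8z)y_n
  so R(z) = (1 + 5/8z)/(1 − 3/8z).

Need |R(x)|<1, x<0.
x=-1.79: |R|=0.0711
R=−1: 1+5/8x = −1+3/8x ⇒ -1/4x=2 ⇒ x=2/(-1/4)=-8.0000
Confirm numerically:
  x=-7.248: |R|=0.94944 <1
  x=-6.974: |R|=0.92905 <1
  x=-6.299: |R|=0.87352 <1
  x=-4.668: |R|=0.69715 <1
  x=-8.399: |R|=1.02404 >1
  x=-8.051: |R|=1.00317 >1
Interval (-8.0000, 0).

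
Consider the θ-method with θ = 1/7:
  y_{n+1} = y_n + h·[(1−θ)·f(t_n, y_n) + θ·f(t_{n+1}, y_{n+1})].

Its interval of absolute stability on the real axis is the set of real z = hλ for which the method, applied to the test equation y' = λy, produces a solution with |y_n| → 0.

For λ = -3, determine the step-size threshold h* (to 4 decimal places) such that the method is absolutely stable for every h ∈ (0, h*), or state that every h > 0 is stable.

On y'=λy, z=hλ:
  y_{n+1} = y_n + z·[6/7·y_n + 1/7·y_{n+1}] ⇒ (1 − 1/7z)y_{n+1} = (1 + 6/7z)y_n
  R(z) = (1 + 6/7z)/(1 − 1/7z).

Need |R(x)|<1, x<0.
x=-0.62: |R|=0.4304
R=−1: 1+6/7x = −1+1/7x ⇒ -5/7x=2 ⇒ x=2/(-5/7)=-2.8000
Confirm numerically:
  x=-2.473: |R|=0.82740 <1
  x=-2.424: |R|=0.80051 <1
  x=-2.352: |R|=0.76048 <1
  x=-1.583: |R|=0.29104 <1
  x=-3.273: |R|=1.23022 >1
  x=-2.844: |R|=1.02235 >1
Interval (-2.8000, 0).

(-2.8000,0); λ=-3 ⇒ h* = (14/5)/3 = 0.9333.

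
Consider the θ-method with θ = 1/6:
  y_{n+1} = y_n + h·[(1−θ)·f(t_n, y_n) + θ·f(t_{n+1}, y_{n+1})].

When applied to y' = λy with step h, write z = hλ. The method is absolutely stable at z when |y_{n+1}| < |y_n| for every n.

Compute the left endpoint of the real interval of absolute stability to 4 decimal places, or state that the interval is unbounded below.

left endpoint -3.0000.

Set f=λy, z=hλ:
  y_{n+1} = y_n + z·[5/6·y_n + 1/6·y_{n+1}] ⇒ (1 − 1/6z)y_{n+1} = (1 + 5/6z)y_n
  Hence R(z) = (1 + 5/6z)/(1 − 1/6z).

Boundary: |R(x)|=1, x<0.
x=-1.13: |R|=0.0491
R=−1: 1+5/6x = −1+1/6x ⇒ -2/3x=2 ⇒ x=2/(-2/3)=-3.0000
Confirm numerically:
  x=-2.845: |R|=0.92990 <1
  x=-2.798: |R|=0.90816 <1
  x=-2.602: |R|=0.81493 <1
  x=-1.951: |R|=0.47227 <1
  x=-3.231: |R|=1.10010 >1
  x=-3.118: |R|=1.05177 >1
  x=-3.088: |R|=1.03873 >1
Interval (-3.0000, 0).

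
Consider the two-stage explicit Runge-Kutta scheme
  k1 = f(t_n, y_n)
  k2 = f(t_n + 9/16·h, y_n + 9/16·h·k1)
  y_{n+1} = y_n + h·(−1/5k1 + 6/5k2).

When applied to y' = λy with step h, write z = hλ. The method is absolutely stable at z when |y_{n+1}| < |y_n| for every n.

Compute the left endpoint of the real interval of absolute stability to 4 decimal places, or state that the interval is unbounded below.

On y'=λy, z=hλ:
  k1=λy_n ⇒ h·k1=z·y_n;  k2=λ(1+9/16z)y_n ⇒ h·k2=z(1+9/16z)y_n
  y_{n+1}/y_n = 1 − 1/5z + 6/5z(1+9/16z) = 1 + z + 27/40z²
  so R(z) = 1 + z + 27/40z².

Boundary: |R(x)|=1, x<0.
x=-0.43: |R|=0.6948
R=1: x+27/40x²=0 ⇒ x=−40/27=-1.4815; min R=1−1/(4·27/40)=0.6296>−1
Confirm numerically:
  x=-1.142: |R|=0.73831 <1
  x=-1.027: |R|=0.68494 <1
  x=-0.973: |R|=0.66604 <1
  x=-0.644: |R|=0.63595 <1
  x=-1.783: |R|=1.36289 >1
  x=-1.614: |R|=1.14437 >1
  x=-1.605: |R|=1.13382 >1
Stable set (-1.4815, 0).

z* = -1.4815.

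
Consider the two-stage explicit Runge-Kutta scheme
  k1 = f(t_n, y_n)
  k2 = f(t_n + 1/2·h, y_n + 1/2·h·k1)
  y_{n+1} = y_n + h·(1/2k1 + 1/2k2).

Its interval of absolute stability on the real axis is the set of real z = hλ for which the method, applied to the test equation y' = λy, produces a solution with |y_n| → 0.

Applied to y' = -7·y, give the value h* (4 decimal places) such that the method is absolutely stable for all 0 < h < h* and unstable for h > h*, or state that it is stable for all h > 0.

(-4.0000,0); λ=-7 ⇒ h* = (4)/7 = 0.5714.

On y'=λy, z=hλ:
  k1=λy_n ⇒ h·k1=z·y_n;  k2=λ(1+1/2z)y_n ⇒ h·k2=z(1+1/2z)y_n
  y_{n+1}/y_n = 1 + 1/2z + 1/2z(1+1/2z) = 1 + z + 1/4z²
  Hence R(z) = 1 + z + 1/4z².

Solve |R(x)|<1 on ℝ⁻.
x=-0.65: |R|=0.4556
R=1: x+1/4x²=0 ⇒ x=−4=-4.0000; min R=1−1/(4·1/4)=0.0000>−1
Confirm numerically:
  x=-3.565: |R|=0.61231 <1
  x=-2.754: |R|=0.14213 <1
  x=-2.286: |R|=0.02045 <1
  x=-2.015: |R|=0.00006 <1
  x=-4.513: |R|=1.57879 >1
  x=-4.493: |R|=1.55376 >1
  x=-4.305: |R|=1.32826 >1
So |R|<1 on (-4.0000, 0).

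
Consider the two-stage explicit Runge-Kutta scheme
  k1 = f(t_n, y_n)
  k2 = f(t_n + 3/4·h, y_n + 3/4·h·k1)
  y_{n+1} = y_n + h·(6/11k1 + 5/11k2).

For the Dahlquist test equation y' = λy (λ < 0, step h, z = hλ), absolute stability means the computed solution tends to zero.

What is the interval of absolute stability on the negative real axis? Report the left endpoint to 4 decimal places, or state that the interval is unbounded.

With y'=λy (z=hλ):
  k1=λy_n ⇒ h·k1=z·y_n;  k2=λ(1+3/4z)y_n ⇒ h·k2=z(1+3/4z)y_n
  y_{n+1}/y_n = 1 + 6/11z + 5/11z(1+3/4z) = 1 + z + 15/44z²
  R(z) = 1 + z + 15/44z².

Solve |R(x)|<1 on ℝ⁻.
x=-0.74: |R|=0.4467
R=1: x+15/44x²=0 ⇒ x=−44/15=-2.9333; min R=1−1/(4·15/44)=0.2667>−1
Confirm numerically:
  x=-2.754: |R|=0.83163 <1
  x=-2.591: |R|=0.69762 <1
  x=-2.406: |R|=0.56747 <1
  x=-3.527: |R|=1.71382 >1
  x=-3.367: |R|=1.49778 >1
Stable set (-2.9333, 0).

(-2.9333, 0).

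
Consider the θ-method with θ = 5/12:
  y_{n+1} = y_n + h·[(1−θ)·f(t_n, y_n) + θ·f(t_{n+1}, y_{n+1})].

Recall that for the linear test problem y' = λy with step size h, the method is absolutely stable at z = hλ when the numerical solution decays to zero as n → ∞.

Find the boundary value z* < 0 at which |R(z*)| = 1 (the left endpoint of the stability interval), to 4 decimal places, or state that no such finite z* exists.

z* = -12.0000.

Test eqn y'=λy, z=hλ:
  y_{n+1} = y_n + z·[7/12·y_n + 5/12·y_{n+1}] ⇒ (1 − 5/12z)y_{n+1} = (1 + 7/12z)y_n
  R(z) = (1 + 7/12z)/(1 − 5/12z).

Boundary: |R(x)|=1, x<0.
x=-0.7: |R|=0.4581
R=−1: 1+7/12x = −1+5/12x ⇒ -1/6x=2 ⇒ x=2/(-1/6)=-12.0000
Confirm numerically:
  x=-11.096: |R|=0.97321 <1
  x=-8.592: |R|=0.87598 <1
  x=-7.038: |R|=0.78970 <1
  x=-6.445: |R|=0.74878 <1
  x=-12.536: |R|=1.01435 >1
  x=-12.313: |R|=1.00851 >1
  x=-12.170: |R|=1.00467 >1
Interval (-12.0000, 0).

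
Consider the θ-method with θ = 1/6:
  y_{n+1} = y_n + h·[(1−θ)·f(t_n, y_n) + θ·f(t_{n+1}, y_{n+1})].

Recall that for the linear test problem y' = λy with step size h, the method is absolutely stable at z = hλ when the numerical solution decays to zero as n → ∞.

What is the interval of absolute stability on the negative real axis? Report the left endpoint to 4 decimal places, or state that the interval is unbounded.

(-3.0000, 0).

Set f=λy, z=hλ:
  y_{n+1} = y_n + z·[5/6·y_n + 1/6·y_{n+1}] ⇒ (1 − 1/6z)y_{n+1} = (1 + 5/6z)y_n
  so R(z) = (1 + 5/6z)/(1 − 1/6z).

Solve |R(x)|<1 on ℝ⁻.
x=-0.82: |R|=0.2786
R=−1: 1+5/6x = −1+1/6x ⇒ -2/3x=2 ⇒ x=2/(-2/3)=-3.0000
Confirm numerically:
  x=-2.606: |R|=0.81687 <1
  x=-2.059: |R|=0.53294 <1
  x=-1.735: |R|=0.34583 <1
  x=-3.340: |R|=1.14561 >1
  x=-3.226: |R|=1.09798 >1
  x=-3.103: |R|=1.04526 >1
Stable set (-3.0000, 0).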